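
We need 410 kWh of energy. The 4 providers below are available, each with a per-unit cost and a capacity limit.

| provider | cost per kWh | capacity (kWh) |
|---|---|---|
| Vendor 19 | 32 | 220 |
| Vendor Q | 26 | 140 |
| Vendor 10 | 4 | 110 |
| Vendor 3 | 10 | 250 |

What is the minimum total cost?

Use providers in increasing cost order.
Vendor 10 (4): use full 110 — 300 kWh to go.
Vendor 3 at 10: take all 250 kWh — 50 still needed.
Vendor Q at 26: take 50 of its 140 — requirement met.
Vendor 19: unused.
Cost = 110×4 + 250×10 + 50×26 = 4240.

4240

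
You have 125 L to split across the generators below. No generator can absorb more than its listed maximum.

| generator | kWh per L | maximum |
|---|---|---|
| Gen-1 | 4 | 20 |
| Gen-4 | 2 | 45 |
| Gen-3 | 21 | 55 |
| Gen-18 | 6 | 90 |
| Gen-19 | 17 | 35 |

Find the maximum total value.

Rank by kWh per L: Gen-3 21 > Gen-19 17 > Gen-18 6 > Gen-1 4 > Gen-4 2.
Gen-3: +55 to 55 (cap) ; 70 left.
Give Gen-19 35 to hit its cap of 35 ; 35 left.
Gen-18: +35 (room for 90) → 35. Pool exhausted.
Total = 21×55 + 6×35 + 17×35 = 1960.

1960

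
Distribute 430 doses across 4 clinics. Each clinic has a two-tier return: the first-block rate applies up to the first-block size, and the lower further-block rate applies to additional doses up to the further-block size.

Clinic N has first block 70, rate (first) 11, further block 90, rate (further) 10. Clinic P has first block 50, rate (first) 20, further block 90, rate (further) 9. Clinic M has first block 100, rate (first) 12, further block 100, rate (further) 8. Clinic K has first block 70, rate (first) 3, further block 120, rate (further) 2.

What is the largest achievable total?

Order all 8 blocks by rate: Clinic P/first 20 > Clinic M/first 12 > Clinic N/first 11 > Clinic N/second 10 > Clinic P/second 9 > Clinic M/second 8 > Clinic K/first 3 > Clinic K/second 2.
Clinic P first at 20: fill all 50 → 380 left.
Fill Clinic M first block (100 at 12) → 280 left.
Fill Clinic N first block (70 at 11) → 210 left.
Fill Clinic N second block (90 at 10) → 120 left.
Fill Clinic P second block (90 at 9) → 30 left.
30 remain; put them into Clinic M second at 8.
Total = 20×50 + 12×100 + 11×70 + 10×90 + 9×90 + 8×30 = 4920.

4920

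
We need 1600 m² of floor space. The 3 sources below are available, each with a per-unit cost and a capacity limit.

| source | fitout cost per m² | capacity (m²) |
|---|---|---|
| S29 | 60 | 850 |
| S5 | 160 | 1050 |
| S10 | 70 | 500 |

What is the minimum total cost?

126000

Use sources in increasing cost order.
S29 (60): use full 850 → 750 m² to go.
Take 500 from S10 at 70 → need 250 more.
S5 (160): take the remaining 250 → done.
Cost = 850×60 + 500×70 + 250×160 = 126000.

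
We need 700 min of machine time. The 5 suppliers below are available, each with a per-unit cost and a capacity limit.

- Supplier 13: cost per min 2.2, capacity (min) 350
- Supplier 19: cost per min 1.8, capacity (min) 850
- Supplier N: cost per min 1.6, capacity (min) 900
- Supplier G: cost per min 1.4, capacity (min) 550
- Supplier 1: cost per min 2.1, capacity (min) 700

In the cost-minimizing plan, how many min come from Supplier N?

Cheapest first:
Supplier G at 1.4: take all 550 min ; 150 still needed.
Supplier N (1.6): take the remaining 150 ; done.
Supplier 19, Supplier 1, Supplier 13: unused.

150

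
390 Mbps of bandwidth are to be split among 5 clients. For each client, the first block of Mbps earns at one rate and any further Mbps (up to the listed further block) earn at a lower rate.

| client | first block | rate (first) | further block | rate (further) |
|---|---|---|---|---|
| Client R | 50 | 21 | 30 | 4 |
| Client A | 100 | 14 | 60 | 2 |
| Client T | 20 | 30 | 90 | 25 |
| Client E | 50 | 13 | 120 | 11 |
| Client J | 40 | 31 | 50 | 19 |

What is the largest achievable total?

Order all 10 blocks by rate: Client J/T1 31 > Client T/T1 30 > Client T/T2 25 > Client R/T1 21 > Client J/T2 19 > Client A/T1 14 > Client E/T1 13 > Client E/T2 11 > Client R/T2 4 > Client A/T2 2.
Client J T1 at 31: fill all 40 ; 350 left.
Client T T1 at 30: fill all 20 ; 330 left.
Client T/T2 (25): +90 ; 240 left.
Client R/T1 (21): +50 ; 190 left.
Client J/T2 (19): +50 ; 140 left.
Client A T1 at 14: fill all 100 ; 40 left.
40 remain; put them into Client E T1 at 13.
Total = 31×40 + 30×20 + 25×90 + 21×50 + 19×50 + 14×100 + 13×40 = 8010.

8010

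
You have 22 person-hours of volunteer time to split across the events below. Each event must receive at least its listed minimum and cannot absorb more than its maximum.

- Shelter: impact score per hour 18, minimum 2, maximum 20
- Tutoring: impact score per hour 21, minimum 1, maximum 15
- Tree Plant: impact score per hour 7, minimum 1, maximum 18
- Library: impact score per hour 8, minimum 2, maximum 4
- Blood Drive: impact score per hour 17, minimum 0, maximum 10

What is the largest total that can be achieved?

Meeting every minimum uses 2+1+1+2+0 = 6 person-hours, leaving 16.
Highest impact score per hour first: Tutoring 21 > Shelter 18 > Blood Drive 17 > Library 8 > Tree Plant 7.
Give Tutoring 14 more to hit its cap of 15 → 2 left.
Shelter has room for 18 more but only 2 remain, so it gets 4.
Total = 18×4 + 21×15 + 7×1 + 8×2 = 410.

410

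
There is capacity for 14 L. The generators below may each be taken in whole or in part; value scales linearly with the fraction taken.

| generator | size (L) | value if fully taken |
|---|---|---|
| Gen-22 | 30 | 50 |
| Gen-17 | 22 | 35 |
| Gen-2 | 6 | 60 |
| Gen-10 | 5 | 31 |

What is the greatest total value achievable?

96

Best value per unit of size first: Gen-2 60/6≈10, Gen-10 31/5≈6.2, Gen-22 50/30≈1.67, Gen-17 35/22≈1.59.
Take all of Gen-2 (6 L, value 60) — 8 L left.
Gen-10: take in full, 5 L for value 31 — 3 left.
3 L left: a 3/30 share of Gen-22 gives 50×3/30 = 5.
Total value = 96.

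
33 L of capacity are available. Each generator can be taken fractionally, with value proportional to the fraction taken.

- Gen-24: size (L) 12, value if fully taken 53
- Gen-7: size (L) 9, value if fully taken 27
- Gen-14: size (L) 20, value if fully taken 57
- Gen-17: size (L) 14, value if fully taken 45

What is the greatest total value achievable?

119

Best value per unit of size first: Gen-24 53/12≈4.42, Gen-17 45/14≈3.21, Gen-7 27/9≈3, Gen-14 57/20≈2.85.
All 12 L of Gen-24 fit (value 53) ; 21 remain.
All 14 L of Gen-17 fit (value 45) ; 7 remain.
Fill the last 7 L with part of Gen-7: 7/9 of it earns 21.
Total value = 119.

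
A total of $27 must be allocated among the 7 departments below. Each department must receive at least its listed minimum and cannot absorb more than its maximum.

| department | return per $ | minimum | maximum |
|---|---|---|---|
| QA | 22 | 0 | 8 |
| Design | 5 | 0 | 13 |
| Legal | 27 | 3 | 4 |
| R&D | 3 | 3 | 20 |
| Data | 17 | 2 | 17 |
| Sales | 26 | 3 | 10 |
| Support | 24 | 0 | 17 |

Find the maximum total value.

603

Meeting every minimum uses 0+0+3+3+2+3+0 = 11 $, leaving 16.
Highest return per $ first: Legal 27 > Sales 26 > Support 24 > QA 22 > Data 17 > Design 5 > R&D 3.
Give Legal 1 more to hit its cap of 4 — 15 left.
Give Sales 7 more to hit its cap of 10 — 8 left.
Support: +8 (room for 17) → 8. Pool exhausted.
Total = 27×4 + 3×3 + 17×2 + 26×10 + 24×8 = 603.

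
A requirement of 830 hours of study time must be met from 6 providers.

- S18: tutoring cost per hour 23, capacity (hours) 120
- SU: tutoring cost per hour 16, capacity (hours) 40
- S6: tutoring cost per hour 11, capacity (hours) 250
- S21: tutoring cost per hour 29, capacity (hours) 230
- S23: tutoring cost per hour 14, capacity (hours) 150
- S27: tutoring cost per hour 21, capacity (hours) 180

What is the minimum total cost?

14640

Fill from the cheapest provider first.
S6 at 11: take all 250 hours → 580 still needed.
S23 at 14: take all 150 hours → 430 still needed.
SU (16): use full 40 → 390 hours to go.
Take 180 from S27 at 21 → need 210 more.
Take 120 from S18 at 23 → need 90 more.
S21 at 29: take 90 of its 230 → requirement met.
Cost = 250×11 + 150×14 + 40×16 + 180×21 + 120×23 + 90×29 = 14640.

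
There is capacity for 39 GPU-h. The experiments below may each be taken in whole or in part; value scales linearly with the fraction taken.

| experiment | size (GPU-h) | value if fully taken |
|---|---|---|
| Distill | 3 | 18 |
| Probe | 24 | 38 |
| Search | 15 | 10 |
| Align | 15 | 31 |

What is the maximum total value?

82.25

Best value per unit of size first: Distill 18/3≈6, Align 31/15≈2.07, Probe 38/24≈1.58, Search 10/15≈0.667.
All 3 GPU-h of Distill fit (value 18) — 36 remain.
All 15 GPU-h of Align fit (value 31) — 21 remain.
Only 21 GPU-h remain; take 21/24 of Probe for value 38×21/24 = 33.25.
Total value = 82.25.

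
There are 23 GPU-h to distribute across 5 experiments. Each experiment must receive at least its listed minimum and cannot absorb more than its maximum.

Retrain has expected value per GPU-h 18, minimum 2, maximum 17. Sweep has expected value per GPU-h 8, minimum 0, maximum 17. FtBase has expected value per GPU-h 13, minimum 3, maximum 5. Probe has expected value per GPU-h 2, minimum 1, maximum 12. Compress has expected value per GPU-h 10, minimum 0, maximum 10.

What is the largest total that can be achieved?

Meeting every minimum uses 2+0+3+1+0 = 6 GPU-h, leaving 17.
Highest expected value per GPU-h first: Retrain 18 > FtBase 13 > Compress 10 > Sweep 8 > Probe 2.
Give Retrain 15 more to hit its cap of 17 — 2 left.
Give FtBase 2 more to hit its cap of 5 — 0 left.
Total = 18×17 + 13×5 + 2×1 = 373.

373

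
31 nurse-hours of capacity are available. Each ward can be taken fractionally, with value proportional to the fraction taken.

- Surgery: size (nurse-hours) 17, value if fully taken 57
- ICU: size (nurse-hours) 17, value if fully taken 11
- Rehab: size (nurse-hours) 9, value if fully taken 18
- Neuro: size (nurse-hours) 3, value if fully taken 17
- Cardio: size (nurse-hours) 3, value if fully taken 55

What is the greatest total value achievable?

145

Rank by value-to-size ratio: Cardio 55/3≈18.3, Neuro 17/3≈5.67, Surgery 57/17≈3.35, Rehab 18/9≈2, ICU 11/17≈0.647.
Cardio: take in full, 3 nurse-hours for value 55 — 28 left.
Neuro: take in full, 3 nurse-hours for value 17 — 25 left.
All 17 nurse-hours of Surgery fit (value 57) — 8 remain.
Only 8 nurse-hours remain; take 8/9 of Rehab for value 18×8/9 = 16.
Total value = 145.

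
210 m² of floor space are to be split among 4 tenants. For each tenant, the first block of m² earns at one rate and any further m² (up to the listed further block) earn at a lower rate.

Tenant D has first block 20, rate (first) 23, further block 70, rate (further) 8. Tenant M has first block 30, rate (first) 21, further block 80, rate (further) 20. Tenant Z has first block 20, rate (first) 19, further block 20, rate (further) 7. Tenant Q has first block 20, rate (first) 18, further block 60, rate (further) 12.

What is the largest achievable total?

Order all 8 blocks by rate: Tenant D/T1 23 > Tenant M/T1 21 > Tenant M/T2 20 > Tenant Z/T1 19 > Tenant Q/T1 18 > Tenant Q/T2 12 > Tenant D/T2 8 > Tenant Z/T2 7.
Tenant D T1 at 23: fill all 20 → 190 left.
Fill Tenant M T1 block (30 at 21) → 160 left.
Tenant M/T2 (20): +80 → 80 left.
Fill Tenant Z T1 block (20 at 19) → 60 left.
Tenant Q T1 at 18: fill all 20 → 40 left.
Tenant Q T2 at 12: only 40 left, fill 40.
Total = 23×20 + 21×30 + 20×80 + 19×20 + 18×20 + 12×40 = 3910.

3910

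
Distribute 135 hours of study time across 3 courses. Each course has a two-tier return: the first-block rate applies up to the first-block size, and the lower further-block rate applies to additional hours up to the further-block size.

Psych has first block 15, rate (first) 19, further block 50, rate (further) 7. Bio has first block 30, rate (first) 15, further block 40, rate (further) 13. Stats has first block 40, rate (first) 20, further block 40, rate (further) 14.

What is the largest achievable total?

Order all 6 blocks by rate: Stats/T1 20 > Psych/T1 19 > Bio/T1 15 > Stats/T2 14 > Bio/T2 13 > Psych/T2 7.
Stats T1 at 20: fill all 40 → 95 left.
Fill Psych T1 block (15 at 19) → 80 left.
Bio/T1 (15): +30 → 50 left.
Stats T2 at 14: fill all 40 → 10 left.
Bio T2 at 13: only 10 left, fill 10.
Total = 20×40 + 19×15 + 15×30 + 14×40 + 13×10 = 2225.

2225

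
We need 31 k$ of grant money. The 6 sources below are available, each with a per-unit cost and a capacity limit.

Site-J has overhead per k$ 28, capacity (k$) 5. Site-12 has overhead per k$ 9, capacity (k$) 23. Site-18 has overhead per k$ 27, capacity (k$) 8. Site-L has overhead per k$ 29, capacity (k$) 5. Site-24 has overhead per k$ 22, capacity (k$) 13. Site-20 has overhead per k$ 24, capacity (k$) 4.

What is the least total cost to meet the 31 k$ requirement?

383

Use sources in increasing cost order.
Take 23 from Site-12 at 9 ; need 8 more.
Site-24 at 22: take 8 of its 13 ; requirement met.
Site-20, Site-18, Site-J, Site-L: unused.
Cost = 23×9 + 8×22 = 383.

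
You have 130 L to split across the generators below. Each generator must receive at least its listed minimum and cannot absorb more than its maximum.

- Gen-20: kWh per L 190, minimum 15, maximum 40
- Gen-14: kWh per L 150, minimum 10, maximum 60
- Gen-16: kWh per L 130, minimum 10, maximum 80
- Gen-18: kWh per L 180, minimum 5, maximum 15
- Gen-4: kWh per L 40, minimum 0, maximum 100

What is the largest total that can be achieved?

Meeting every minimum uses 15+10+10+5+0 = 40 L, leaving 90.
Highest kWh per L first: Gen-20 190 > Gen-18 180 > Gen-14 150 > Gen-16 130 > Gen-4 40.
Gen-20 takes 25 more to reach its cap of 40 — 65 left.
Gen-18 takes 10 more to reach its cap of 15 — 55 left.
Gen-14 takes 50 more to reach its cap of 60 — 5 left.
Only 5 left; Gen-16 takes them to reach 15.
Total = 190×40 + 150×60 + 130×15 + 180×15 = 21250.

21250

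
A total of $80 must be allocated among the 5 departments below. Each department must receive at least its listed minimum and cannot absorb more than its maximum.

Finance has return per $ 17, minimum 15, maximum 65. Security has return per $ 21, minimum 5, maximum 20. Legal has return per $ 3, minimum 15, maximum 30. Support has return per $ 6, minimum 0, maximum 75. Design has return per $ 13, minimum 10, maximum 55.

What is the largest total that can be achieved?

1190

Meeting every minimum uses 15+5+15+0+10 = 45 $, leaving 35.
Rank by return per $: Security 21 > Finance 17 > Design 13 > Support 6 > Legal 3.
Security takes 15 more to reach its cap of 20 — 20 left.
Finance has room for 50 more but only 20 remain, so it gets 35.
Total = 17×35 + 21×20 + 3×15 + 13×10 = 1190.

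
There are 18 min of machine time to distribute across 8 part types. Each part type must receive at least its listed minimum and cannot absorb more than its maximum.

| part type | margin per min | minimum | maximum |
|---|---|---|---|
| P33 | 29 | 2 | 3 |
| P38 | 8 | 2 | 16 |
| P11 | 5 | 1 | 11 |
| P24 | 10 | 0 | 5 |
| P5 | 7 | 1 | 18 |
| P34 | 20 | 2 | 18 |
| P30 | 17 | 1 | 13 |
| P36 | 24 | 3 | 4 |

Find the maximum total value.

348

Meeting every minimum uses 2+2+1+0+1+2+1+3 = 12 min, leaving 6.
Highest margin per min first: P33 29 > P36 24 > P34 20 > P30 17 > P24 10 > P38 8 > P5 7 > P11 5.
Give P33 1 more to hit its cap of 3 ; 5 left.
Give P36 1 more to hit its cap of 4 ; 4 left.
P34: +4 (room for 16) → 6. Pool exhausted.
Total = 29×3 + 8×2 + 5×1 + 7×1 + 20×6 + 17×1 + 24×4 = 348.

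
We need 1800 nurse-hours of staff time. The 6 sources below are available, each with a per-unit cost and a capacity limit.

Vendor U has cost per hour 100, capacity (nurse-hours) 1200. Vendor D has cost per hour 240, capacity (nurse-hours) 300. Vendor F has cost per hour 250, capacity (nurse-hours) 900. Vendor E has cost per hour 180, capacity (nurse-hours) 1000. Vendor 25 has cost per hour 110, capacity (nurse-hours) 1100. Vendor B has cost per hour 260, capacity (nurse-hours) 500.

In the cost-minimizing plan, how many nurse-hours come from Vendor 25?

Fill from the cheapest source first.
Take 1200 from Vendor U at 100 ; need 600 more.
Take 600 from Vendor 25 at 110 to finish.
Vendor E, Vendor D, Vendor F, Vendor B: unused.

600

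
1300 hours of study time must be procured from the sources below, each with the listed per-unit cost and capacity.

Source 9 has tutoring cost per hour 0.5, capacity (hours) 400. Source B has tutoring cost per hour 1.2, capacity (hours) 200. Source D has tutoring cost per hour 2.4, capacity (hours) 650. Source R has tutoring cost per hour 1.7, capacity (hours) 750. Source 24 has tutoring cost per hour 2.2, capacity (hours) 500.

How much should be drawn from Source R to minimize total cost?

700

Cheapest first:
Source 9 (0.5): use full 400 ; 900 hours to go.
Source B at 1.2: take all 200 hours ; 700 still needed.
Source R (1.7): take the remaining 700 ; done.
Source 24, Source D: unused.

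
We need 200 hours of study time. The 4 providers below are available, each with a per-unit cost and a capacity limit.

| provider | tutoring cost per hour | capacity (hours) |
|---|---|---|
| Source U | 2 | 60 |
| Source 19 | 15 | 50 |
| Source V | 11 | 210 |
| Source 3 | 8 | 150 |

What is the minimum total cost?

Cheapest first:
Source U (2): use full 60 → 140 hours to go.
Take 140 from Source 3 at 8 to finish.
Source V, Source 19: unused.
Cost = 60×2 + 140×8 = 1240.

1240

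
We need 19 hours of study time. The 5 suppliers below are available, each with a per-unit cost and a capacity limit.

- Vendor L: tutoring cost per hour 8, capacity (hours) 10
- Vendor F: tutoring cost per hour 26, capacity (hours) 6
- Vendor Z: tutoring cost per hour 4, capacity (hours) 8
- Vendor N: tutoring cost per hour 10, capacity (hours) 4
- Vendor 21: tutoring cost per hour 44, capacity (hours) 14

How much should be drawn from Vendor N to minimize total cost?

Fill from the cheapest supplier first.
Vendor Z (4): use full 8 ; 11 hours to go.
Vendor L at 8: take all 10 hours ; 1 still needed.
Take 1 from Vendor N at 10 to finish.
Vendor F, Vendor 21: unused.

1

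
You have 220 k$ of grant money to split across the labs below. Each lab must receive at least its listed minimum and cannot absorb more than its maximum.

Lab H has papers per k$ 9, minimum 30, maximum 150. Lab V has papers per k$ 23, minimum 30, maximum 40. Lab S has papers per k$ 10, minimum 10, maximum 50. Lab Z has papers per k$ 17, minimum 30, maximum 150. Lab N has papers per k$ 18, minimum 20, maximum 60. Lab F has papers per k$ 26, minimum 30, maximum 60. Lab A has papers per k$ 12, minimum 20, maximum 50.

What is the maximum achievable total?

Meeting every minimum uses 30+30+10+30+20+30+20 = 170 k$, leaving 50.
Order the labs by papers per k$: Lab F 26 > Lab V 23 > Lab N 18 > Lab Z 17 > Lab A 12 > Lab S 10 > Lab H 9.
Lab F: +30 to 60 (cap) ; 20 left.
Lab V: +10 to 40 (cap) ; 10 left.
Only 10 left; Lab N takes them to reach 30.
Total = 9×30 + 23×40 + 10×10 + 17×30 + 18×30 + 26×60 + 12×20 = 4140.

4140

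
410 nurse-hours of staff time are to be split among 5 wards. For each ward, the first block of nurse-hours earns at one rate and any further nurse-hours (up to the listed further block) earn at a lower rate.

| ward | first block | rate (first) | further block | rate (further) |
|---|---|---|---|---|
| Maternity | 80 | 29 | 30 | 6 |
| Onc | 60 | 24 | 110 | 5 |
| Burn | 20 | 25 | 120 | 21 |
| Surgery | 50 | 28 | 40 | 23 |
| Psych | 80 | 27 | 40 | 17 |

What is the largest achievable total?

10420

Rank every tier by rate: Maternity/first 29 > Surgery/first 28 > Psych/first 27 > Burn/first 25 > Onc/first 24 > Surgery/second 23 > Burn/second 21 > Psych/second 17 > Maternity/second 6 > Onc/second 5.
Fill Maternity first block (80 at 29) — 330 left.
Surgery/first (28): +50 — 280 left.
Fill Psych first block (80 at 27) — 200 left.
Burn first at 25: fill all 20 — 180 left.
Onc first at 24: fill all 60 — 120 left.
Surgery/second (23): +40 — 80 left.
Burn second at 21: only 80 left, fill 80.
Total = 29×80 + 28×50 + 27×80 + 25×20 + 24×60 + 23×40 + 21×80 = 10420.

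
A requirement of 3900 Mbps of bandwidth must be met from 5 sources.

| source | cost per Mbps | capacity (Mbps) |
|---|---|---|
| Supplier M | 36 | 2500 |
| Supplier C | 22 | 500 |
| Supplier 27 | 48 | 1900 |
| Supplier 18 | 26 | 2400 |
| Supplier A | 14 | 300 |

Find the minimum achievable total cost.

Use sources in increasing cost order.
Supplier A (14): use full 300 → 3600 Mbps to go.
Supplier C (22): use full 500 → 3100 Mbps to go.
Supplier 18 at 26: take all 2400 Mbps → 700 still needed.
Take 700 from Supplier M at 36 to finish.
Supplier 27: unused.
Cost = 300×14 + 500×22 + 2400×26 + 700×36 = 102800.

102800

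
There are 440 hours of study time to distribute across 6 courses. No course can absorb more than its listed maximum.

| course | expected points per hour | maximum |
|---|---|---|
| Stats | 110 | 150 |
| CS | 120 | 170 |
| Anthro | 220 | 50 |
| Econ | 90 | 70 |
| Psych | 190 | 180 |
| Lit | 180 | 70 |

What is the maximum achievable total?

74600

Order the courses by expected points per hour: Anthro 220 > Psych 190 > Lit 180 > CS 120 > Stats 110 > Econ 90.
Anthro: +50 to 50 (cap) ; 390 left.
Psych takes 180 to reach its cap of 180 ; 210 left.
Lit takes 70 to reach its cap of 70 ; 140 left.
Only 140 left; CS takes them to reach 140.
Total = 120×140 + 220×50 + 190×180 + 180×70 = 74600.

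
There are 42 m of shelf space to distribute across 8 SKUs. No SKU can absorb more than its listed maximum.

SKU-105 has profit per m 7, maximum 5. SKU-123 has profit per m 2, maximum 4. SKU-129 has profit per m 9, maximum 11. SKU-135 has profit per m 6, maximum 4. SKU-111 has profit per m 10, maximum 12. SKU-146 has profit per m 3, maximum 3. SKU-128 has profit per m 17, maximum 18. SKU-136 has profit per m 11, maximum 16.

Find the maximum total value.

562

Order the SKUs by profit per m: SKU-128 17 > SKU-136 11 > SKU-111 10 > SKU-129 9 > SKU-105 7 > SKU-135 6 > SKU-146 3 > SKU-123 2.
Give SKU-128 18 to hit its cap of 18 → 24 left.
SKU-136 takes 16 to reach its cap of 16 → 8 left.
SKU-111: +8 (room for 12) → 8. Pool exhausted.
Total = 10×8 + 17×18 + 11×16 = 562.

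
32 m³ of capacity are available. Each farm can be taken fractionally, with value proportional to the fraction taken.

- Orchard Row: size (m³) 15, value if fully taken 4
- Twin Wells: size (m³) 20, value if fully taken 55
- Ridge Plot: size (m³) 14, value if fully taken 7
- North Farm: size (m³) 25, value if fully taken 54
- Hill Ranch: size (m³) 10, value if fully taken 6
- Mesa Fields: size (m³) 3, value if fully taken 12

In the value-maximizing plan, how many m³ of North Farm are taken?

9

Sort by value density: Mesa Fields 12/3≈4, Twin Wells 55/20≈2.75, North Farm 54/25≈2.16, Hill Ranch 6/10≈0.6, Ridge Plot 7/14≈0.5, Orchard Row 4/15≈0.267.
All 3 m³ of Mesa Fields fit (value 12) ; 29 remain.
Take all of Twin Wells (20 m³, value 55) ; 9 m³ left.
Fill the last 9 m³ with part of North Farm: 9/25 of it earns 19.44.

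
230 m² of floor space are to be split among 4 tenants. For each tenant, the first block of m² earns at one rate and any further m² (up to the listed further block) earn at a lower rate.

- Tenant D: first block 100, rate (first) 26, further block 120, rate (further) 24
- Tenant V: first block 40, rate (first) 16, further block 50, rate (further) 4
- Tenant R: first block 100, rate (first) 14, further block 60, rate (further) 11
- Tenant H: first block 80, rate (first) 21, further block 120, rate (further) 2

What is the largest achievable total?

Order all 8 blocks by rate: Tenant D/tier1 26 > Tenant D/tier2 24 > Tenant H/tier1 21 > Tenant V/tier1 16 > Tenant R/tier1 14 > Tenant R/tier2 11 > Tenant V/tier2 4 > Tenant H/tier2 2.
Tenant D tier1 at 26: fill all 100 — 130 left.
Tenant D tier2 at 24: fill all 120 — 10 left.
Tenant H/tier1: +10 of 80 at 21; pool empty.
Total = 26×100 + 24×120 + 21×10 = 5690.

5690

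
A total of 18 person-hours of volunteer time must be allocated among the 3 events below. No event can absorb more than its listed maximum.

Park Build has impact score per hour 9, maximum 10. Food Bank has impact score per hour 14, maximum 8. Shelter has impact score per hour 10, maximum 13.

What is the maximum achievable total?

Rank by impact score per hour: Food Bank 14 > Shelter 10 > Park Build 9.
Give Food Bank 8 to hit its cap of 8 ; 10 left.
Shelter: +10 (room for 13) → 10. Pool exhausted.
Total = 14×8 + 10×10 = 212.

212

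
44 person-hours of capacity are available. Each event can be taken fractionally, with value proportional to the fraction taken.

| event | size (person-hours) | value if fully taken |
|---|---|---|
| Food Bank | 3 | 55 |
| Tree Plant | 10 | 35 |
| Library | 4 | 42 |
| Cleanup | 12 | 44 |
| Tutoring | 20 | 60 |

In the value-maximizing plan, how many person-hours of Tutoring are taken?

Rank by value-to-size ratio: Food Bank 55/3≈18.3, Library 42/4≈10.5, Cleanup 44/12≈3.67, Tree Plant 35/10≈3.5, Tutoring 60/20≈3.
Take all of Food Bank (3 person-hours, value 55) ; 41 person-hours left.
All 4 person-hours of Library fit (value 42) ; 37 remain.
All 12 person-hours of Cleanup fit (value 44) ; 25 remain.
Take all of Tree Plant (10 person-hours, value 35) ; 15 person-hours left.
Fill the last 15 person-hours with part of Tutoring: 15/20 of it earns 45.

15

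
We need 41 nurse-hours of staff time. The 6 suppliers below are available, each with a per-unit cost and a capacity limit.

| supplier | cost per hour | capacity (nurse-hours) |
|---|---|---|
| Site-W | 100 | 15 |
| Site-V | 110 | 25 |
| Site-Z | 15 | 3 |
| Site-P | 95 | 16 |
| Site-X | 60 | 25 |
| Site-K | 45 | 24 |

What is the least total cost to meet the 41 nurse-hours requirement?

1965

Cheapest first:
Site-Z at 15: take all 3 nurse-hours ; 38 still needed.
Site-K (45): use full 24 ; 14 nurse-hours to go.
Site-X (60): take the remaining 14 ; done.
Site-P, Site-W, Site-V: unused.
Cost = 3×15 + 24×45 + 14×60 = 1965.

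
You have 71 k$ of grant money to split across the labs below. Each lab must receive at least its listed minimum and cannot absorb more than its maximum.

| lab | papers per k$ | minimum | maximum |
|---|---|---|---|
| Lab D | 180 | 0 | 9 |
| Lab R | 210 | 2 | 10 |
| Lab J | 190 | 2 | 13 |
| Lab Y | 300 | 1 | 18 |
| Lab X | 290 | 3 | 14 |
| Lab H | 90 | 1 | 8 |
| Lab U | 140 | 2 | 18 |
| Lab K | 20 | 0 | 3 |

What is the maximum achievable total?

Meeting every minimum uses 0+2+2+1+3+1+2+0 = 11 k$, leaving 60.
Rank by papers per k$: Lab Y 300 > Lab X 290 > Lab R 210 > Lab J 190 > Lab D 180 > Lab U 140 > Lab H 90 > Lab K 20.
Give Lab Y 17 more to hit its cap of 18 — 43 left.
Lab X: +11 to 14 (cap) — 32 left.
Lab R takes 8 more to reach its cap of 10 — 24 left.
Lab J: +11 to 13 (cap) — 13 left.
Lab D: +9 to 9 (cap) — 4 left.
Only 4 left; Lab U takes them to reach 6.
Total = 180×9 + 210×10 + 190×13 + 300×18 + 290×14 + 90×1 + 140×6 = 16580.

16580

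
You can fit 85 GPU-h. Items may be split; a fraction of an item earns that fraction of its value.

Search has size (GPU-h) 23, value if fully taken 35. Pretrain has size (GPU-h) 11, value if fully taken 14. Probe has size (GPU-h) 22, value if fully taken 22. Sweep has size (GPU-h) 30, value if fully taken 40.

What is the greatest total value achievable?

110

Rank by value-to-size ratio: Search 35/23≈1.52, Sweep 40/30≈1.33, Pretrain 14/11≈1.27, Probe 22/22≈1.
Take all of Search (23 GPU-h, value 35) — 62 GPU-h left.
Sweep: take in full, 30 GPU-h for value 40 — 32 left.
All 11 GPU-h of Pretrain fit (value 14) — 21 remain.
Fill the last 21 GPU-h with part of Probe: 21/22 of it earns 21.
Total value = 110.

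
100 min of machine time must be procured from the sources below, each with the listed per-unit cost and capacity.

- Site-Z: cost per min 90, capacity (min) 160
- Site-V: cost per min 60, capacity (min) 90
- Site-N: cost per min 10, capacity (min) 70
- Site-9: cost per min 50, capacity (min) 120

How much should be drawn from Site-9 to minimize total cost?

Fill from the cheapest source first.
Take 70 from Site-N at 10 ; need 30 more.
Site-9 (50): take the remaining 30 ; done.
Site-V, Site-Z: unused.

30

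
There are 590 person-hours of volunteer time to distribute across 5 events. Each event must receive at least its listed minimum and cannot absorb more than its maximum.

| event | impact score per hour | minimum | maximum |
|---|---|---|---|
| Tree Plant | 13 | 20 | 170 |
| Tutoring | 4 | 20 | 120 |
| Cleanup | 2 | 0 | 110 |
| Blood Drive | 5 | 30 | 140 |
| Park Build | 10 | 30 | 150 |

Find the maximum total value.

Meeting every minimum uses 20+20+0+30+30 = 100 person-hours, leaving 490.
Highest impact score per hour first: Tree Plant 13 > Park Build 10 > Blood Drive 5 > Tutoring 4 > Cleanup 2.
Give Tree Plant 150 more to hit its cap of 170 → 340 left.
Give Park Build 120 more to hit its cap of 150 → 220 left.
Give Blood Drive 110 more to hit its cap of 140 → 110 left.
Give Tutoring 100 more to hit its cap of 120 → 10 left.
Cleanup has room for 110 more but only 10 remain, so it gets 10.
Total = 13×170 + 4×120 + 2×10 + 5×140 + 10×150 = 4910.

4910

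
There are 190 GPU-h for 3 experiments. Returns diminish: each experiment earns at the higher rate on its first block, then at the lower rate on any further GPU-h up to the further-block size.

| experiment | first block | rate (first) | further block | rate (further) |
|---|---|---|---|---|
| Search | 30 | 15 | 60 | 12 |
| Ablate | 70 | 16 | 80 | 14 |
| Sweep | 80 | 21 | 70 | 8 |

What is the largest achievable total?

Treat each block as its own option and order by rate: Sweep/first 21 > Ablate/first 16 > Search/first 15 > Ablate/second 14 > Search/second 12 > Sweep/second 8.
Sweep first at 21: fill all 80 — 110 left.
Fill Ablate first block (70 at 16) — 40 left.
Fill Search first block (30 at 15) — 10 left.
Ablate second at 14: only 10 left, fill 10.
Total = 21×80 + 16×70 + 15×30 + 14×10 = 3390.

3390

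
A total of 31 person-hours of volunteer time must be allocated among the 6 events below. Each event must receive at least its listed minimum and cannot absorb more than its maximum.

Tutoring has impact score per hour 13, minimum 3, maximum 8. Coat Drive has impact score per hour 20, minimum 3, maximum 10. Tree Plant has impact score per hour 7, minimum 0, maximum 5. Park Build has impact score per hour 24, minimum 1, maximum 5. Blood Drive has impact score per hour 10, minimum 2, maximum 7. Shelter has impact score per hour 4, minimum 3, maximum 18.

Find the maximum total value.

486

Meeting every minimum uses 3+3+0+1+2+3 = 12 person-hours, leaving 19.
Order the events by impact score per hour: Park Build 24 > Coat Drive 20 > Tutoring 13 > Blood Drive 10 > Tree Plant 7 > Shelter 4.
Give Park Build 4 more to hit its cap of 5 → 15 left.
Coat Drive takes 7 more to reach its cap of 10 → 8 left.
Give Tutoring 5 more to hit its cap of 8 → 3 left.
Blood Drive: +3 (room for 5) → 5. Pool exhausted.
Total = 13×8 + 20×10 + 24×5 + 10×5 + 4×3 = 486.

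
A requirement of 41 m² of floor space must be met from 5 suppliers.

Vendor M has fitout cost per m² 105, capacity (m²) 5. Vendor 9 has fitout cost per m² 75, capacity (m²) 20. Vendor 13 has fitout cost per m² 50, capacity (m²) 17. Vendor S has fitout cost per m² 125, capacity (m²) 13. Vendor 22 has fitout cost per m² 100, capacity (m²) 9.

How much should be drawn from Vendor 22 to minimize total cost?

Fill from the cheapest supplier first.
Vendor 13 at 50: take all 17 m² — 24 still needed.
Vendor 9 (75): use full 20 — 4 m² to go.
Vendor 22 (100): take the remaining 4 — done.
Vendor M, Vendor S: unused.

4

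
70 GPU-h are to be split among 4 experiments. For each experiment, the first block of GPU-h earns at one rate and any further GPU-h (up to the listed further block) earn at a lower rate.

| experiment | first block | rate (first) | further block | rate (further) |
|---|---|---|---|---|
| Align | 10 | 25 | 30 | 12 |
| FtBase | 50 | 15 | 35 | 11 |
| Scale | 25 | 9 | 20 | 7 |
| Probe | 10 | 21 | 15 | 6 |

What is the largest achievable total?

Treat each block as its own option and order by rate: Align/T1 25 > Probe/T1 21 > FtBase/T1 15 > Align/T2 12 > FtBase/T2 11 > Scale/T1 9 > Scale/T2 7 > Probe/T2 6.
Align/T1 (25): +10 — 60 left.
Fill Probe T1 block (10 at 21) — 50 left.
FtBase/T1 (15): +50 — 0 left.
Total = 25×10 + 21×10 + 15×50 = 1210.

1210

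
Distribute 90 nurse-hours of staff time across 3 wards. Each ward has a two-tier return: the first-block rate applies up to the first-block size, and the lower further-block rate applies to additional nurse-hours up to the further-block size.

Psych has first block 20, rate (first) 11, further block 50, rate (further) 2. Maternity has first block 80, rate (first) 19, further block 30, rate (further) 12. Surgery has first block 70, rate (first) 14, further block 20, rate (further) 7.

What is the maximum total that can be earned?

Rank every tier by rate: Maternity/T1 19 > Surgery/T1 14 > Maternity/T2 12 > Psych/T1 11 > Surgery/T2 7 > Psych/T2 2.
Maternity/T1 (19): +80 → 10 left.
10 remain; put them into Surgery T1 at 14.
Total = 19×80 + 14×10 = 1660.

1660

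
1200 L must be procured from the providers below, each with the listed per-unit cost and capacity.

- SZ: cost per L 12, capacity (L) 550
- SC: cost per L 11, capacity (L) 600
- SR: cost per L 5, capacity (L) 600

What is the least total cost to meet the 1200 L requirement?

Use providers in increasing cost order.
SR (5): use full 600 ; 600 L to go.
SC at 11: take all 600 L ; 0 still needed.
SZ: unused.
Cost = 600×5 + 600×11 = 9600.

9600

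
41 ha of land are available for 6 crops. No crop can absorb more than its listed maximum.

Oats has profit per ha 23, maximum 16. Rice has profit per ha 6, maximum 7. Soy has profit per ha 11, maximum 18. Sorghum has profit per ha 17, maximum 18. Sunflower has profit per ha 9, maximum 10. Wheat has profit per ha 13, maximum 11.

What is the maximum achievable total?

Rank by profit per ha: Oats 23 > Sorghum 17 > Wheat 13 > Soy 11 > Sunflower 9 > Rice 6.
Give Oats 16 to hit its cap of 16 → 25 left.
Give Sorghum 18 to hit its cap of 18 → 7 left.
Wheat: +7 (room for 11) → 7. Pool exhausted.
Total = 23×16 + 17×18 + 13×7 = 765.

765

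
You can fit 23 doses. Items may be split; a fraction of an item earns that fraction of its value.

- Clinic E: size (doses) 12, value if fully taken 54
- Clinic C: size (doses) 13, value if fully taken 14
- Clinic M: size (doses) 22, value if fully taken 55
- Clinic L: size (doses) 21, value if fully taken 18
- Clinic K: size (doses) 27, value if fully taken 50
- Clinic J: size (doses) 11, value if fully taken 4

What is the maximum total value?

81.5

Rank by value-to-size ratio: Clinic E 54/12≈4.5, Clinic M 55/22≈2.5, Clinic K 50/27≈1.85, Clinic C 14/13≈1.08, Clinic L 18/21≈0.857, Clinic J 4/11≈0.364.
Take all of Clinic E (12 doses, value 54) → 11 doses left.
Only 11 doses remain; take 11/22 of Clinic M for value 55×11/22 = 27.5.
Total value = 81.5.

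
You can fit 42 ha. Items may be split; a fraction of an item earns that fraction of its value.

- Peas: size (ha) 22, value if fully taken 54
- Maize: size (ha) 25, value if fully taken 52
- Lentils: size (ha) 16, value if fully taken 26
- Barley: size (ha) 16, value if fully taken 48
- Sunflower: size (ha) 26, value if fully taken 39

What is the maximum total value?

110.32

Rank by value-to-size ratio: Barley 48/16≈3, Peas 54/22≈2.45, Maize 52/25≈2.08, Lentils 26/16≈1.62, Sunflower 39/26≈1.5.
Barley: take in full, 16 ha for value 48 ; 26 left.
All 22 ha of Peas fit (value 54) ; 4 remain.
Fill the last 4 ha with part of Maize: 4/25 of it earns 8.32.
Total value = 110.32.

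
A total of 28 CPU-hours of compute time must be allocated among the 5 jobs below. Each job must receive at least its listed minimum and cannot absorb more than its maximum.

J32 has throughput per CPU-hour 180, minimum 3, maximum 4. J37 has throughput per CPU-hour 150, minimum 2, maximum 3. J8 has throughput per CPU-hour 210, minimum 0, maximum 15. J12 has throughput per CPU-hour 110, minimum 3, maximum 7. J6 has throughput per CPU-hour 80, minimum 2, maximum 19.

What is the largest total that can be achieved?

4920

Meeting every minimum uses 3+2+0+3+2 = 10 CPU-hours, leaving 18.
Rank by throughput per CPU-hour: J8 210 > J32 180 > J37 150 > J12 110 > J6 80.
J8 takes 15 more to reach its cap of 15 — 3 left.
Give J32 1 more to hit its cap of 4 — 2 left.
J37: +1 to 3 (cap) — 1 left.
J12 has room for 4 more but only 1 remain, so it gets 4.
Total = 180×4 + 150×3 + 210×15 + 110×4 + 80×2 = 4920.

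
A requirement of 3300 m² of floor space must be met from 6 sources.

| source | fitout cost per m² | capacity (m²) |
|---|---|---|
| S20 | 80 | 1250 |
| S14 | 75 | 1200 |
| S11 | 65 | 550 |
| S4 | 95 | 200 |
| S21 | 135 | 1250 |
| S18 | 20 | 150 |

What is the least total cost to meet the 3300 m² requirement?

Cheapest first:
S18 (20): use full 150 → 3150 m² to go.
S11 at 65: take all 550 m² → 2600 still needed.
S14 at 75: take all 1200 m² → 1400 still needed.
Take 1250 from S20 at 80 → need 150 more.
Take 150 from S4 at 95 to finish.
S21: unused.
Cost = 150×20 + 550×65 + 1200×75 + 1250×80 + 150×95 = 243000.

243000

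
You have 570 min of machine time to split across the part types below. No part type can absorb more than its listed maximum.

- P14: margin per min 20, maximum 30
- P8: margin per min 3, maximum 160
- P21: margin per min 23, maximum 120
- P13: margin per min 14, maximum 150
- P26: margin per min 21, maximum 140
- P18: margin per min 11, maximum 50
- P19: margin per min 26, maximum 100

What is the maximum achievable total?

Rank by margin per min: P19 26 > P21 23 > P26 21 > P14 20 > P13 14 > P18 11 > P8 3.
P19 takes 100 to reach its cap of 100 ; 470 left.
P21 takes 120 to reach its cap of 120 ; 350 left.
P26 takes 140 to reach its cap of 140 ; 210 left.
P14 takes 30 to reach its cap of 30 ; 180 left.
P13 takes 150 to reach its cap of 150 ; 30 left.
Only 30 left; P18 takes them to reach 30.
Total = 20×30 + 23×120 + 14×150 + 21×140 + 11×30 + 26×100 = 11330.

11330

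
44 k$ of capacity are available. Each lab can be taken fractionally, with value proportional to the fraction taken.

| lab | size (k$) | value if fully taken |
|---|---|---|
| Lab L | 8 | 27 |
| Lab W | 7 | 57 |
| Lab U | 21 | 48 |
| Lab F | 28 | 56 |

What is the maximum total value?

148

Best value per unit of size first: Lab W 57/7≈8.14, Lab L 27/8≈3.38, Lab U 48/21≈2.29, Lab F 56/28≈2.
Take all of Lab W (7 k$, value 57) → 37 k$ left.
Take all of Lab L (8 k$, value 27) → 29 k$ left.
Lab U: take in full, 21 k$ for value 48 → 8 left.
Only 8 k$ remain; take 8/28 of Lab F for value 56×8/28 = 16.
Total value = 148.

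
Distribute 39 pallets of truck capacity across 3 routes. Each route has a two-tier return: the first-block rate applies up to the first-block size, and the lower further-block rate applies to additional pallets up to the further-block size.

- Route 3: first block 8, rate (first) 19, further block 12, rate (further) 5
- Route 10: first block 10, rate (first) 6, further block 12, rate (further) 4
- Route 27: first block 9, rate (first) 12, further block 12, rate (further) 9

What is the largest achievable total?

Rank every tier by rate: Route 3/first 19 > Route 27/first 12 > Route 27/second 9 > Route 10/first 6 > Route 3/second 5 > Route 10/second 4.
Fill Route 3 first block (8 at 19) ; 31 left.
Route 27 first at 12: fill all 9 ; 22 left.
Route 27 second at 9: fill all 12 ; 10 left.
Route 10/first (6): +10 ; 0 left.
Total = 19×8 + 12×9 + 9×12 + 6×10 = 428.

428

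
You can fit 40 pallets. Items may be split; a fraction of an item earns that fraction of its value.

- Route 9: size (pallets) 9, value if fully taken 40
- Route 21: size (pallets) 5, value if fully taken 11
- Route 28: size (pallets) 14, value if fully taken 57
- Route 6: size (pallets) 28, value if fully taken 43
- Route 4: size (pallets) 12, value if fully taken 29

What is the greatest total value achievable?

137

Rank by value-to-size ratio: Route 9 40/9≈4.44, Route 28 57/14≈4.07, Route 4 29/12≈2.42, Route 21 11/5≈2.2, Route 6 43/28≈1.54.
Route 9: take in full, 9 pallets for value 40 → 31 left.
All 14 pallets of Route 28 fit (value 57) → 17 remain.
Take all of Route 4 (12 pallets, value 29) → 5 pallets left.
All 5 pallets of Route 21 fit (value 11) → 0 remain.
Total value = 137.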